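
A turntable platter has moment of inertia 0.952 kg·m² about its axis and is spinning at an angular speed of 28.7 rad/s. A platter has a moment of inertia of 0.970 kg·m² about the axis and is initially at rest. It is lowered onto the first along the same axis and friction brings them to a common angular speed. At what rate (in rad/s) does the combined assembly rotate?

No external torque acts about the common axis, so total angular momentum is conserved.
Taking A's sense as positive: L = (0.9520)(28.7) = 27.32 kg·m²·rad/s.
Combined I = 0.9520 + 0.9700 = 1.922 kg·m².
ω_f = L / I = 27.32 / 1.922 = 14.22 rad/s.

|ω_f| ≈ 14.2 rad/s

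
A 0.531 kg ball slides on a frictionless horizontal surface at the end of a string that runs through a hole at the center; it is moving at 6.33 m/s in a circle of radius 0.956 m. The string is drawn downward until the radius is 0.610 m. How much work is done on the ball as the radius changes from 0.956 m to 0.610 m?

W ≈ 15.5 J

Central (radial) force ⇒ zero torque about the center ⇒ m v r is constant.
v₂ = v₁ r₁ / r₂ = (6.33)(0.956) / (0.610) = 9.920 m/s.
W = ΔKE = ½m(v₂² − v₁²) = 15.49 J.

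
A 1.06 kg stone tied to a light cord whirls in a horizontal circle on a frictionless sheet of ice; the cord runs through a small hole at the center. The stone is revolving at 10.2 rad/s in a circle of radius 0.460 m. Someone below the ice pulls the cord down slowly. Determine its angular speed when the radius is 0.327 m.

The constraining force is radial, so m r² ω about the center is conserved.
ω₂ = ω₁ (r₁/r₂)² = (10.2)(0.460/0.327)² = 20.18 rad/s.

ω₂ ≈ 20.2 rad/s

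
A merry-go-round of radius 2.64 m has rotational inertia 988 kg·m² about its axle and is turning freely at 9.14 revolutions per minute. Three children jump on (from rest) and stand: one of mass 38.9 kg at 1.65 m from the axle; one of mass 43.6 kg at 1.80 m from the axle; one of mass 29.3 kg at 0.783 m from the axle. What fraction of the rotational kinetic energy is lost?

fraction ≈ 0.212

No external torque acts about the axle; L_before = L_after.
Added inertia Σmr² = (38.9)(1.65)² + (43.6)(1.80)² + (29.3)(0.783)² = 265.1 kg·m²; I_f = 988.0 + 265.1 = 1253 kg·m².
ω_f = I_p ω_i / I_f = (988.0)(9.14) / 1253 = 7.206 rpm.
KE_i = ½(988.0)(0.9571 rad/s)² = 452.6 J; KE_f = ½(1253)(0.7546)² = 356.8 J.
Fraction lost = 0.2116.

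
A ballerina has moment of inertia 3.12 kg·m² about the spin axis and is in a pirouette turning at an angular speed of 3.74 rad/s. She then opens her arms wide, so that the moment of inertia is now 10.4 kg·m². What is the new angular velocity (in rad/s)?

No external torque acts about the spin axis, so angular momentum is conserved.
ω₂ = I₁ω₁ / I₂ = (3.120)(3.74 rad/s) / (10.40) = 1.122 rad/s.

ω₂ ≈ 1.12 rad/s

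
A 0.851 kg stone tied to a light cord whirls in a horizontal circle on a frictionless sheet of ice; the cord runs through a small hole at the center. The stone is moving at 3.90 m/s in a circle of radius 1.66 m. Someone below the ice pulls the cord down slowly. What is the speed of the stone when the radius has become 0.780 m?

Central (radial) force ⇒ zero torque about the center ⇒ m v r is constant.
v₂ = v₁ r₁ / r₂ = (3.90)(1.66) / (0.780) = 8.300 m/s.

v₂ ≈ 8.30 m/s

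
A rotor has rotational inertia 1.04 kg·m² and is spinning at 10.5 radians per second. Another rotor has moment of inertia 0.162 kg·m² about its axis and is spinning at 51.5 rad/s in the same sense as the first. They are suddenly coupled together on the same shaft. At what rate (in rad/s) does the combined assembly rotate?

|ω_f| ≈ 16.0 rad/s

The coupling torques are internal; angular momentum about the shared axis is conserved.
Taking A's sense as positive: L = (1.040)(10.5) + (0.1620)(51.5) = 19.26 kg·m²·rad/s.
Combined I = 1.040 + 0.1620 = 1.202 kg·m².
ω_f = L / I = 19.26 / 1.202 = 16.03 rad/s.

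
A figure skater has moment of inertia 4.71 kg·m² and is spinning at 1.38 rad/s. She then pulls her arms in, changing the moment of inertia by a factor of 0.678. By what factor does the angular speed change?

ω₂/ω₁ ≈ 1.47

With no external torque about the axis, L is conserved: I₁ω₁ = I₂ω₂.
I₂ = 0.678 × 4.71 = 3.193 kg·m².
ω₂/ω₁ = I₁/I₂ = 4.710 / 3.193 = 1.475.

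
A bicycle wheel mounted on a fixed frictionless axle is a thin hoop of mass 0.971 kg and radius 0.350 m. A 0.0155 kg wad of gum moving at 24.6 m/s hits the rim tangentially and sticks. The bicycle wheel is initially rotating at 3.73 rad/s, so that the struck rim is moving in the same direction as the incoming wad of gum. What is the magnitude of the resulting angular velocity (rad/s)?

|ω_f| ≈ 4.78 rad/s

The axle reaction passes through the axle and exerts no torque about it; angular momentum about the axle is conserved through the impact.
I_p = (0.971)(0.350)² = 0.1189 kg·m². Taking the sense of the wad of gum's angular momentum as positive, L_{wad} = m v R = (0.0155)(24.6)(0.350) = 0.1335 kg·m²/s.
L_i = +I_p ω_p + m v R = +(0.1189)(3.73) + 0.1335 = 0.5771 kg·m²/s.
After sticking, I_f = I_p + m R² = 0.1189 + (0.0155)(0.350)² = 0.1208 kg·m².
ω_f = L_i / I_f = 0.5771 / 0.1208 = 4.776 rad/s.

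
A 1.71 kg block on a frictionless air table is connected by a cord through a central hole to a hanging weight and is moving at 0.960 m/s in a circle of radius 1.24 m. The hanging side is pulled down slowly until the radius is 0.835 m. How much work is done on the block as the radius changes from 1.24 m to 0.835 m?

W ≈ 0.950 J

The only horizontal force on the mass is along the cord (radial), so it exerts no torque about the hole and angular momentum m v r is conserved.
v₂ = v₁ r₁ / r₂ = (0.960)(1.24) / (0.835) = 1.426 m/s.
W = ΔKE = ½m(v₂² − v₁²) = 0.9497 J.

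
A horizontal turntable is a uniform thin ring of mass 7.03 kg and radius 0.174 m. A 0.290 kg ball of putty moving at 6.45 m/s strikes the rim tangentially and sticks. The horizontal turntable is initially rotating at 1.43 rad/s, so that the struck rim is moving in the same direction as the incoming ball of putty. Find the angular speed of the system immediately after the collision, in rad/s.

About the axle the impulsive forces during the collision are internal, so angular momentum about that axis is conserved.
I_p = (7.03)(0.174)² = 0.2128 kg·m². Taking the sense of the ball of putty's angular momentum as positive, L_{ball} = m v R = (0.290)(6.45)(0.174) = 0.3255 kg·m²/s.
L_i = +I_p ω_p + m v R = +(0.2128)(1.43) + 0.3255 = 0.6298 kg·m²/s.
After sticking, I_f = I_p + m R² = 0.2128 + (0.290)(0.174)² = 0.2216 kg·m².
ω_f = L_i / I_f = 0.6298 / 0.2216 = 2.842 rad/s.

|ω_f| ≈ 2.84 rad/s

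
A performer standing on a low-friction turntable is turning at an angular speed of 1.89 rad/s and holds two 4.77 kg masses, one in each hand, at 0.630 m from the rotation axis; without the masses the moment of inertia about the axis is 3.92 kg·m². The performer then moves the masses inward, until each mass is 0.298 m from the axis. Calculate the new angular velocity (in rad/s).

With no external torque about the axis, L is conserved: I₁ω₁ = I₂ω₂.
I₁ = 3.92 + 2(4.77)(0.630)² = 7.706 kg·m²; I₂ = 3.92 + 2(4.77)(0.298)² = 4.767 kg·m².
ω₂ = I₁ω₁ / I₂ = (7.706)(1.89 rad/s) / (4.767) = 3.055 rad/s.

ω₂ ≈ 3.06 rad/s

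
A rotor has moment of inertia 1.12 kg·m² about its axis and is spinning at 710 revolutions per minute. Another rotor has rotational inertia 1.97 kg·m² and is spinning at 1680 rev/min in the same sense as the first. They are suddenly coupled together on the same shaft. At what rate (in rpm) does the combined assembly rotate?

No external torque acts about the common axis, so total angular momentum is conserved.
Taking A's sense as positive: L = (1.120)(710) + (1.970)(1680) = 4105 kg·m²·rpm.
Combined I = 1.120 + 1.970 = 3.090 kg·m².
ω_f = L / I = 4105 / 3.090 = 1328 rpm.

|ω_f| ≈ 1330 rpm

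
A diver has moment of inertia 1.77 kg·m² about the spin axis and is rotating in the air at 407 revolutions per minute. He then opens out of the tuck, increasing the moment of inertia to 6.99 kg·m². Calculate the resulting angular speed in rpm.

Angular momentum about the spin axis is conserved since the torque about it is zero.
ω₂ = I₁ω₁ / I₂ = (1.770)(407 rpm) / (6.990) = 103.1 rpm.

ω₂ ≈ 103 rpm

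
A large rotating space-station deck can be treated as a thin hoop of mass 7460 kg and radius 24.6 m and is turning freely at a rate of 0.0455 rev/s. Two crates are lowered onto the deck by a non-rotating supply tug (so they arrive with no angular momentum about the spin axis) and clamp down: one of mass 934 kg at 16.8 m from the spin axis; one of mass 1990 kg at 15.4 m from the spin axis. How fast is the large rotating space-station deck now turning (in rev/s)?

ω_f ≈ 0.0391 rev/s

The added mass arrives with no angular momentum about the spin axis, and any external torque about the spin axis is negligible, so the system's angular momentum is conserved.
I_p = (7460)(24.6)² = 4.514e+06 kg·m².
Added inertia Σmr² = (934)(16.8)² + (1990)(15.4)² = 7.356e+05 kg·m²; I_f = 4.514e+06 + 7.356e+05 = 5.250e+06 kg·m².
ω_f = I_p ω_i / I_f = (4.514e+06)(0.0455) / 5.250e+06 = 0.03913 rev/s.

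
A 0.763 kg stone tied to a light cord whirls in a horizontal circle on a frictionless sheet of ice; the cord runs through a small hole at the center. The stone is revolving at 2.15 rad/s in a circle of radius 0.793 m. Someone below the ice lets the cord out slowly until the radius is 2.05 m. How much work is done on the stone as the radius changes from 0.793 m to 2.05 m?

The constraining force is radial, so m r² ω about the center is conserved.
ω₂ = ω₁ (r₁/r₂)² = (2.15)(0.793/2.05)² = 0.3217 rad/s.
W = ΔKE = ½m(v₂² − v₁²) = -0.9430 J.

W ≈ -0.943 J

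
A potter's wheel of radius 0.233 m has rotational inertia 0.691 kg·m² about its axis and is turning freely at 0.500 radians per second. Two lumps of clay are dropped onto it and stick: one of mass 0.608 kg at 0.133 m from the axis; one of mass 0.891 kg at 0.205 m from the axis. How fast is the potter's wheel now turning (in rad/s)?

No external torque acts about the axis; L_before = L_after.
Added inertia Σmr² = (0.608)(0.133)² + (0.891)(0.205)² = 0.04820 kg·m²; I_f = 0.6910 + 0.04820 = 0.7392 kg·m².
ω_f = I_p ω_i / I_f = (0.6910)(0.500) / 0.7392 = 0.4674 rad/s.

ω_f ≈ 0.467 rad/s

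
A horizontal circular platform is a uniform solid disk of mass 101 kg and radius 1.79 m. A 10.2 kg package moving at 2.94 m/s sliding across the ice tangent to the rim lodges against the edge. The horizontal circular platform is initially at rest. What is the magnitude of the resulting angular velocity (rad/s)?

|ω_f| ≈ 0.276 rad/s

The axle reaction passes through the central axle and exerts no torque about it; angular momentum about the central axle is conserved through the impact.
I_p = ½(101)(1.79)² = 161.8 kg·m². Taking the sense of the package's angular momentum as positive, L_{package} = m v R = (10.2)(2.94)(1.79) = 53.68 kg·m²/s.
L_i = 0 + 53.68 = 53.68 kg·m²/s.
After sticking, I_f = I_p + m R² = 161.8 + (10.2)(1.79)² = 194.5 kg·m².
ω_f = L_i / I_f = 53.68 / 194.5 = 0.2760 rad/s.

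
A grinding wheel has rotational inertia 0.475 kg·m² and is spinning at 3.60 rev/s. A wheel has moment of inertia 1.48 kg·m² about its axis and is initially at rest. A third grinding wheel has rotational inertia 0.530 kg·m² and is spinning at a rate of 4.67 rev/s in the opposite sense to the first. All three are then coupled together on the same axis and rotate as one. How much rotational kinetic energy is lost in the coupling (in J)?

ΔKE lost ≈ 345 J

The coupling torques are internal; angular momentum about the shared axis is conserved.
Taking A's sense as positive: L = (0.4750)(3.60) − (0.5300)(4.67) = -0.7651 kg·m²·rev/s.
Combined I = 0.4750 + 1.480 + 0.5300 = 2.485 kg·m².
ω_f = L / I = -0.7651 / 2.485 = -0.3079 rev/s.
KE_i = ½ΣIω² = 349.7 J; KE_f = ½(2.485)(1.935)² = 4.650 J.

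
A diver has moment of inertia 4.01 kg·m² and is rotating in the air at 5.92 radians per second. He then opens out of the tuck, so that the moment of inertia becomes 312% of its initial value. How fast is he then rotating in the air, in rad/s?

ω₂ ≈ 1.90 rad/s

With no external torque about the axis, L is conserved: I₁ω₁ = I₂ω₂.
I₂ = 3.12 × 4.01 = 12.51 kg·m².
ω₂ = I₁ω₁ / I₂ = (4.010)(5.92 rad/s) / (12.51) = 1.897 rad/s.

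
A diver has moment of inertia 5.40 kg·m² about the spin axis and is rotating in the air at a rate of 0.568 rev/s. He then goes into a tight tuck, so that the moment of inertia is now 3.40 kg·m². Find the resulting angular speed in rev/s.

ω₂ ≈ 0.902 rev/s

With no external torque about the axis, L is conserved: I₁ω₁ = I₂ω₂.
ω₂ = I₁ω₁ / I₂ = (5.400)(0.568 rev/s) / (3.400) = 0.9021 rev/s.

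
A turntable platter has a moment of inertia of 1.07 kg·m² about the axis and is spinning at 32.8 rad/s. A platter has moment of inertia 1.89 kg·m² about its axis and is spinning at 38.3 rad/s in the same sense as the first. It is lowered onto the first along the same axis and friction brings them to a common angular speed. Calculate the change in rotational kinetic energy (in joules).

ΔKE ≈ -10.3 J

No external torque acts about the common axis, so total angular momentum is conserved.
Taking A's sense as positive: L = (1.070)(32.8) + (1.890)(38.3) = 107.5 kg·m²·rad/s.
Combined I = 1.070 + 1.890 = 2.960 kg·m².
ω_f = L / I = 107.5 / 2.960 = 36.31 rad/s.
KE_i = ½ΣIω² = 1962 J; KE_f = ½(2.960)(36.31)² = 1951 J.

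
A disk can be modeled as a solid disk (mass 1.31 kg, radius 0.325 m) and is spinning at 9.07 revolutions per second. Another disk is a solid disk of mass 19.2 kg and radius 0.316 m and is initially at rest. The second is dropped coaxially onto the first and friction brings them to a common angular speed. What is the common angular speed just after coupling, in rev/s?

|ω_f| ≈ 0.611 rev/s

The coupling torques are internal; angular momentum about the shared axis is conserved.
Moments of inertia: I_A = ½(1.31)(0.325)² = 0.06918 kg·m²; I_B = ½(19.2)(0.316)² = 0.9586 kg·m².
Taking A's sense as positive: L = (0.06918)(9.07) = 0.6275 kg·m²·rev/s.
Combined I = 0.06918 + 0.9586 = 1.028 kg·m².
ω_f = L / I = 0.6275 / 1.028 = 0.6105 rev/s.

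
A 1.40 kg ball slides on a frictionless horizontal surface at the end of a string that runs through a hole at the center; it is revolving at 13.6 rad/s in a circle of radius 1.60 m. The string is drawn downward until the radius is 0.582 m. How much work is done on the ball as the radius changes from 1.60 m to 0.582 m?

W ≈ 2170 J

The constraining force is radial, so m r² ω about the center is conserved.
ω₂ = ω₁ (r₁/r₂)² = (13.6)(1.60/0.582)² = 102.8 rad/s.
W = ΔKE = ½m(v₂² − v₁²) = 2174 J.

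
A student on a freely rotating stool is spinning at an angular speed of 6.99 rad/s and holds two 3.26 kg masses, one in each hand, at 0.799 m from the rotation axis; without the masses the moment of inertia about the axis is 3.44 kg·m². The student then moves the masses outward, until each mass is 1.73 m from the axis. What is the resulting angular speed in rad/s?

ω₂ ≈ 2.32 rad/s

Angular momentum about the spin axis is conserved since the torque about it is zero.
I₁ = 3.44 + 2(3.26)(0.799)² = 7.602 kg·m²; I₂ = 3.44 + 2(3.26)(1.73)² = 22.95 kg·m².
ω₂ = I₁ω₁ / I₂ = (7.602)(6.99 rad/s) / (22.95) = 2.315 rad/s.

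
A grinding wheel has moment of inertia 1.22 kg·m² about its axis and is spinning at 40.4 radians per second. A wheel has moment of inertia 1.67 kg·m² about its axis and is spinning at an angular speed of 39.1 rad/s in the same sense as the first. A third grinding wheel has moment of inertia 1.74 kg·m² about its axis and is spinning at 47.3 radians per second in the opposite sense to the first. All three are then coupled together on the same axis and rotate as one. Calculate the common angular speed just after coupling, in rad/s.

|ω_f| ≈ 6.97 rad/s

The coupling torques are internal; angular momentum about the shared axis is conserved.
Taking A's sense as positive: L = (1.220)(40.4) + (1.670)(39.1) − (1.740)(47.3) = 32.28 kg·m²·rad/s.
Combined I = 1.220 + 1.670 + 1.740 = 4.630 kg·m².
ω_f = L / I = 32.28 / 4.630 = 6.973 rad/s.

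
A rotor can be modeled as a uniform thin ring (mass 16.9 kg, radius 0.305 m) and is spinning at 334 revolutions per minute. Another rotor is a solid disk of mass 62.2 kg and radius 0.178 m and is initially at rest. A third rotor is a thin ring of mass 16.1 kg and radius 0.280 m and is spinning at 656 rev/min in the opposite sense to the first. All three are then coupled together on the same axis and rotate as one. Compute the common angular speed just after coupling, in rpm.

No external torque acts about the common axis, so total angular momentum is conserved.
Moments of inertia: I_A = (16.9)(0.305)² = 1.572 kg·m²; I_B = ½(62.2)(0.178)² = 0.9854 kg·m²; I_C = (16.1)(0.280)² = 1.262 kg·m².
Taking A's sense as positive: L = (1.572)(334) − (1.262)(656) = -302.9 kg·m²·rpm.
Combined I = 1.572 + 0.9854 + 1.262 = 3.820 kg·m².
ω_f = L / I = -302.9 / 3.820 = -79.31 rpm.

|ω_f| ≈ 79.3 rpm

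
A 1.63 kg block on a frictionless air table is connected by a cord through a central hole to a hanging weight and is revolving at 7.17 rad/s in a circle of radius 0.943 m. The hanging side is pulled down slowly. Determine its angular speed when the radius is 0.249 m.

The constraining force is radial, so m r² ω about the center is conserved.
ω₂ = ω₁ (r₁/r₂)² = (7.17)(0.943/0.249)² = 102.8 rad/s.

ω₂ ≈ 103 rad/s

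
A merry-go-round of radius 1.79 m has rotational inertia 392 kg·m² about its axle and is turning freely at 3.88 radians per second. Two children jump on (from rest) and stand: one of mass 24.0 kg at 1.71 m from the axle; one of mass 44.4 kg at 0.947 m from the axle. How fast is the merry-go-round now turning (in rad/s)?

The added mass arrives with no angular momentum about the axle, and any external torque about the axle is negligible, so the system's angular momentum is conserved.
Added inertia Σmr² = (24.0)(1.71)² + (44.4)(0.947)² = 110.0 kg·m²; I_f = 392.0 + 110.0 = 502.0 kg·m².
ω_f = I_p ω_i / I_f = (392.0)(3.88) / 502.0 = 3.030 rad/s.

ω_f ≈ 3.03 rad/s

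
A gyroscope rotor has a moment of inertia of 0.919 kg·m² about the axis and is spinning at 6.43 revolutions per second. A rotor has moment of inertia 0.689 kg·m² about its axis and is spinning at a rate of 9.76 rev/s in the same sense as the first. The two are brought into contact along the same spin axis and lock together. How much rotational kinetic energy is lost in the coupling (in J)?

No external torque acts about the common axis, so total angular momentum is conserved.
Taking A's sense as positive: L = (0.9190)(6.43) + (0.6890)(9.76) = 12.63 kg·m²·rev/s.
Combined I = 0.9190 + 0.6890 = 1.608 kg·m².
ω_f = L / I = 12.63 / 1.608 = 7.857 rev/s.
KE_i = ½ΣIω² = 2046 J; KE_f = ½(1.608)(49.37)² = 1959 J.

ΔKE lost ≈ 86.2 J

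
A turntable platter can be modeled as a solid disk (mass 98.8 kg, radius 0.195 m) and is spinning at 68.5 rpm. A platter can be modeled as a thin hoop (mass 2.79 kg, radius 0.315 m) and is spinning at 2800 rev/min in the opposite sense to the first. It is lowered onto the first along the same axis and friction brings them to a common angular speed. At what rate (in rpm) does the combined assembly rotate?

|ω_f| ≈ 300 rpm

The coupling torques are internal; angular momentum about the shared axis is conserved.
Moments of inertia: I_A = ½(98.8)(0.195)² = 1.878 kg·m²; I_B = (2.79)(0.315)² = 0.2768 kg·m².
Taking A's sense as positive: L = (1.878)(68.5) − (0.2768)(2800) = -646.5 kg·m²·rpm.
Combined I = 1.878 + 0.2768 = 2.155 kg·m².
ω_f = L / I = -646.5 / 2.155 = -299.9 rpm.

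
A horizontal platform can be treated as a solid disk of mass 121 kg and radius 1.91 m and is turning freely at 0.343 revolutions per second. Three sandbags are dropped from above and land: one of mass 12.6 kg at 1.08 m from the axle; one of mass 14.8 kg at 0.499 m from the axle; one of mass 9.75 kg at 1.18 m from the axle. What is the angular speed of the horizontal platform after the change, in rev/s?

ω_f ≈ 0.300 rev/s

The added mass arrives with no angular momentum about the axle, and any external torque about the axle is negligible, so the system's angular momentum is conserved.
I_p = ½(121)(1.91)² = 220.7 kg·m².
Added inertia Σmr² = (12.6)(1.08)² + (14.8)(0.499)² + (9.75)(1.18)² = 31.96 kg·m²; I_f = 220.7 + 31.96 = 252.7 kg·m².
ω_f = I_p ω_i / I_f = (220.7)(0.343) / 252.7 = 0.2996 rev/s.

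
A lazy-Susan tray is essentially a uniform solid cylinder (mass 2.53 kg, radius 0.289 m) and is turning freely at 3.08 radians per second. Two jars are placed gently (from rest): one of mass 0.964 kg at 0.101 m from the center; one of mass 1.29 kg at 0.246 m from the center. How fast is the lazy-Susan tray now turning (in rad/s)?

The added mass arrives with no angular momentum about the center, and any external torque about the center is negligible, so the system's angular momentum is conserved.
I_p = ½(2.53)(0.289)² = 0.1057 kg·m².
Added inertia Σmr² = (0.964)(0.101)² + (1.29)(0.246)² = 0.08790 kg·m²; I_f = 0.1057 + 0.08790 = 0.1936 kg·m².
ω_f = I_p ω_i / I_f = (0.1057)(3.08) / 0.1936 = 1.681 rad/s.

ω_f ≈ 1.68 rad/s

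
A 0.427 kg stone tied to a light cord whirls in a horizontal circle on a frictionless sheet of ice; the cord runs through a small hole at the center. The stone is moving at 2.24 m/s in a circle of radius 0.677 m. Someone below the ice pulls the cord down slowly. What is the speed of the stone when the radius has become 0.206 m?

Central (radial) force ⇒ zero torque about the center ⇒ m v r is constant.
v₂ = v₁ r₁ / r₂ = (2.24)(0.677) / (0.206) = 7.362 m/s.

v₂ ≈ 7.36 m/s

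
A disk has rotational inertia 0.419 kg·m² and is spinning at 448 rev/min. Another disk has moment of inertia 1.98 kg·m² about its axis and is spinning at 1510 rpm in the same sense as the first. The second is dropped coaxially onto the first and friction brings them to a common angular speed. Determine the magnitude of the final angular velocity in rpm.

|ω_f| ≈ 1320 rpm

The coupling torques are internal; angular momentum about the shared axis is conserved.
Taking A's sense as positive: L = (0.4190)(448) + (1.980)(1510) = 3178 kg·m²·rpm.
Combined I = 0.4190 + 1.980 = 2.399 kg·m².
ω_f = L / I = 3178 / 2.399 = 1325 rpm.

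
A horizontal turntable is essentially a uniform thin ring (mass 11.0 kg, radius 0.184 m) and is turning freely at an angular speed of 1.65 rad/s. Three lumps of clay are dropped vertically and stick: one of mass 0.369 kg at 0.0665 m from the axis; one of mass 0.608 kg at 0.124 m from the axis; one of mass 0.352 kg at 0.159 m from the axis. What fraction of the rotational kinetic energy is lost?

The added mass arrives with no angular momentum about the axis, and any external torque about the axis is negligible, so the system's angular momentum is conserved.
I_p = (11.0)(0.184)² = 0.3724 kg·m².
Added inertia Σmr² = (0.369)(0.0665)² + (0.608)(0.124)² + (0.352)(0.159)² = 0.01988 kg·m²; I_f = 0.3724 + 0.01988 = 0.3923 kg·m².
ω_f = I_p ω_i / I_f = (0.3724)(1.65) / 0.3923 = 1.566 rad/s.
KE_i = ½(0.3724)(1.650 rad/s)² = 0.5070 J; KE_f = ½(0.3923)(1.566)² = 0.4813 J.
Fraction lost = 0.05067.

fraction ≈ 0.0507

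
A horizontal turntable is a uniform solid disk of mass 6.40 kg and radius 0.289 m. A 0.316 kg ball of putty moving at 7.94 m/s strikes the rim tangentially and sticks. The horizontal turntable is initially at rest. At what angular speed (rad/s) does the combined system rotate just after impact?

The axle reaction passes through the axle and exerts no torque about it; angular momentum about the axle is conserved through the impact.
I_p = ½(6.40)(0.289)² = 0.2673 kg·m². Taking the sense of the ball of putty's angular momentum as positive, L_{ball} = m v R = (0.316)(7.94)(0.289) = 0.7251 kg·m²/s.
L_i = 0 + 0.7251 = 0.7251 kg·m²/s.
After sticking, I_f = I_p + m R² = 0.2673 + (0.316)(0.289)² = 0.2937 kg·m².
ω_f = L_i / I_f = 0.7251 / 0.2937 = 2.469 rad/s.

|ω_f| ≈ 2.47 rad/s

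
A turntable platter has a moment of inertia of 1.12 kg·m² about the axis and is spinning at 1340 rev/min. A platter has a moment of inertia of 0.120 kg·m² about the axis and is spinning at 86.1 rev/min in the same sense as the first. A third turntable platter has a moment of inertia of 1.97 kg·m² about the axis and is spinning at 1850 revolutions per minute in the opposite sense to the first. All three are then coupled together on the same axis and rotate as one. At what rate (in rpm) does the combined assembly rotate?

|ω_f| ≈ 665 rpm

No external torque acts about the common axis, so total angular momentum is conserved.
Taking A's sense as positive: L = (1.120)(1340) + (0.1200)(86.1) − (1.970)(1850) = -2133 kg·m²·rpm.
Combined I = 1.120 + 0.1200 + 1.970 = 3.210 kg·m².
ω_f = L / I = -2133 / 3.210 = -664.6 rpm.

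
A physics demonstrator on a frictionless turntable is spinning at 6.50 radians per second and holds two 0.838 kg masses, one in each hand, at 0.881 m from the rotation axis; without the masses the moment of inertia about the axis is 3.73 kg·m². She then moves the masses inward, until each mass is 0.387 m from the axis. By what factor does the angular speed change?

No external torque acts about the spin axis, so angular momentum is conserved.
I₁ = 3.73 + 2(0.838)(0.881)² = 5.031 kg·m²; I₂ = 3.73 + 2(0.838)(0.387)² = 3.981 kg·m².
ω₂/ω₁ = I₁/I₂ = 5.031 / 3.981 = 1.264.

ω₂/ω₁ ≈ 1.26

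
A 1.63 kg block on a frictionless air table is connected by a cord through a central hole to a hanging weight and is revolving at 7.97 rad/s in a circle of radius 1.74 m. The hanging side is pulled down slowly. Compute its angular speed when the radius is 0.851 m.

ω₂ ≈ 33.3 rad/s

The constraining force is radial, so m r² ω about the center is conserved.
ω₂ = ω₁ (r₁/r₂)² = (7.97)(1.74/0.851)² = 33.32 rad/s.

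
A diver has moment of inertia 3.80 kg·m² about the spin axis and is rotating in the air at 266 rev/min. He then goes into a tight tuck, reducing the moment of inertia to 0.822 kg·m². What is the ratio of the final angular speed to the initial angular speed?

ω₂/ω₁ ≈ 4.62

With no external torque about the axis, L is conserved: I₁ω₁ = I₂ω₂.
ω₂/ω₁ = I₁/I₂ = 3.800 / 0.8220 = 4.623.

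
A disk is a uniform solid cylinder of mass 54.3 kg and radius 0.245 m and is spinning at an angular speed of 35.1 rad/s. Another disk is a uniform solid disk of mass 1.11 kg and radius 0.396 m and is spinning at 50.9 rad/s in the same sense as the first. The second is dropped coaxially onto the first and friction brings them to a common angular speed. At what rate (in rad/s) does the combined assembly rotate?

|ω_f| ≈ 35.9 rad/s

No external torque acts about the common axis, so total angular momentum is conserved.
Moments of inertia: I_A = ½(54.3)(0.245)² = 1.630 kg·m²; I_B = ½(1.11)(0.396)² = 0.08703 kg·m².
Taking A's sense as positive: L = (1.630)(35.1) + (0.08703)(50.9) = 61.63 kg·m²·rad/s.
Combined I = 1.630 + 0.08703 = 1.717 kg·m².
ω_f = L / I = 61.63 / 1.717 = 35.90 rad/s.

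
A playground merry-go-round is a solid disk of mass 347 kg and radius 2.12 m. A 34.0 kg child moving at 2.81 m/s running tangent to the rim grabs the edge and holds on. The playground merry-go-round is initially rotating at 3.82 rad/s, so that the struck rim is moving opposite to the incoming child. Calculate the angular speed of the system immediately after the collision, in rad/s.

About the axle the impulsive forces during the collision are internal, so angular momentum about that axis is conserved.
I_p = ½(347)(2.12)² = 779.8 kg·m². Taking the sense of the child's angular momentum as positive, L_{child} = m v R = (34.0)(2.81)(2.12) = 202.5 kg·m²/s.
L_i = −I_p ω_p + m v R = −(779.8)(3.82) + 202.5 = -2776 kg·m²/s.
After sticking, I_f = I_p + m R² = 779.8 + (34.0)(2.12)² = 932.6 kg·m².
ω_f = L_i / I_f = -2776 / 932.6 = -2.977 rad/s.

|ω_f| ≈ 2.98 rad/s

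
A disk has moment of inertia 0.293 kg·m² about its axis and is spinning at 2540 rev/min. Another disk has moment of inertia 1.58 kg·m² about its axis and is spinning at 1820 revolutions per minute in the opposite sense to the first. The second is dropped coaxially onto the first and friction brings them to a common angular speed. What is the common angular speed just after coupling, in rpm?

The coupling torques are internal; angular momentum about the shared axis is conserved.
Taking A's sense as positive: L = (0.2930)(2540) − (1.580)(1820) = -2131 kg·m²·rpm.
Combined I = 0.2930 + 1.580 = 1.873 kg·m².
ω_f = L / I = -2131 / 1.873 = -1138 rpm.

|ω_f| ≈ 1140 rpm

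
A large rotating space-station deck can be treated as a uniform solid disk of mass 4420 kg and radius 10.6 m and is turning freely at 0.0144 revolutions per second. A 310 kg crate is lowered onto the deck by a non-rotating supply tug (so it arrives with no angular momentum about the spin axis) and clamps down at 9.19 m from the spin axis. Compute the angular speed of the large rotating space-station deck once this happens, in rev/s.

ω_f ≈ 0.0130 rev/s

The added mass arrives with no angular momentum about the spin axis, and any external torque about the spin axis is negligible, so the system's angular momentum is conserved.
I_p = ½(4420)(10.6)² = 2.483e+05 kg·m².
Added inertia Σmr² = (310)(9.19)² = 26180 kg·m²; I_f = 2.483e+05 + 26180 = 2.745e+05 kg·m².
ω_f = I_p ω_i / I_f = (2.483e+05)(0.0144) / 2.745e+05 = 0.01303 rev/s.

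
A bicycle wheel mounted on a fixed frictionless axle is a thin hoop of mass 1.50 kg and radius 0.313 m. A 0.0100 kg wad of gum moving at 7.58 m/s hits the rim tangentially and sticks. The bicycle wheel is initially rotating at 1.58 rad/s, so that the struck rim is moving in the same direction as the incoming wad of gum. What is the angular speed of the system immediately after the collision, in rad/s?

|ω_f| ≈ 1.73 rad/s

About the axle the impulsive forces during the collision are internal, so angular momentum about that axis is conserved.
I_p = (1.50)(0.313)² = 0.1470 kg·m². Taking the sense of the wad of gum's angular momentum as positive, L_{wad} = m v R = (0.0100)(7.58)(0.313) = 0.02373 kg·m²/s.
L_i = +I_p ω_p + m v R = +(0.1470)(1.58) + 0.02373 = 0.2559 kg·m²/s.
After sticking, I_f = I_p + m R² = 0.1470 + (0.0100)(0.313)² = 0.1479 kg·m².
ω_f = L_i / I_f = 0.2559 / 0.1479 = 1.730 rad/s.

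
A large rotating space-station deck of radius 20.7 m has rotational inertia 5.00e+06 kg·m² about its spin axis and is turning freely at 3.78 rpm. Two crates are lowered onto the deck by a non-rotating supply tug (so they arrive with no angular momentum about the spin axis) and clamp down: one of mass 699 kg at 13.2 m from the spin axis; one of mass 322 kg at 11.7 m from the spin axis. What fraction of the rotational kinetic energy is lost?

fraction ≈ 0.0321

The added mass arrives with no angular momentum about the spin axis, and any external torque about the spin axis is negligible, so the system's angular momentum is conserved.
Added inertia Σmr² = (699)(13.2)² + (322)(11.7)² = 1.659e+05 kg·m²; I_f = 5.000e+06 + 1.659e+05 = 5.166e+06 kg·m².
ω_f = I_p ω_i / I_f = (5.000e+06)(3.78) / 5.166e+06 = 3.659 rpm.
KE_i = ½(5.000e+06)(0.3958 rad/s)² = 3.917e+05 J; KE_f = ½(5.166e+06)(0.3831)² = 3.791e+05 J.
Fraction lost = 0.03211.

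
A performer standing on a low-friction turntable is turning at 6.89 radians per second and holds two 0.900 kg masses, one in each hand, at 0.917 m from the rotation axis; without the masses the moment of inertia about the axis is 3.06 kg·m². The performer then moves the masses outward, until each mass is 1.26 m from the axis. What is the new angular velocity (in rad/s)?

With no external torque about the axis, L is conserved: I₁ω₁ = I₂ω₂.
I₁ = 3.06 + 2(0.900)(0.917)² = 4.574 kg·m²; I₂ = 3.06 + 2(0.900)(1.26)² = 5.918 kg·m².
ω₂ = I₁ω₁ / I₂ = (4.574)(6.89 rad/s) / (5.918) = 5.325 rad/s.

ω₂ ≈ 5.33 rad/s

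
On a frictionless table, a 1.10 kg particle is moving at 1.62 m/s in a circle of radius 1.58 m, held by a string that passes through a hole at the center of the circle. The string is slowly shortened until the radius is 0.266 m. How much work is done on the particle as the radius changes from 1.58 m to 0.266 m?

The only horizontal force on the mass is along the cord (radial), so it exerts no torque about the hole and angular momentum m v r is conserved.
v₂ = v₁ r₁ / r₂ = (1.62)(1.58) / (0.266) = 9.623 m/s.
W = ΔKE = ½m(v₂² − v₁²) = 49.48 J.

W ≈ 49.5 J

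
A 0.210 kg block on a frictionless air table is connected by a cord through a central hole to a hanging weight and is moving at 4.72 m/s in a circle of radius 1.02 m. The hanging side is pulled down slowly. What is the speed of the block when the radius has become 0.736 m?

Central (radial) force ⇒ zero torque about the center ⇒ m v r is constant.
v₂ = v₁ r₁ / r₂ = (4.72)(1.02) / (0.736) = 6.541 m/s.

v₂ ≈ 6.54 m/s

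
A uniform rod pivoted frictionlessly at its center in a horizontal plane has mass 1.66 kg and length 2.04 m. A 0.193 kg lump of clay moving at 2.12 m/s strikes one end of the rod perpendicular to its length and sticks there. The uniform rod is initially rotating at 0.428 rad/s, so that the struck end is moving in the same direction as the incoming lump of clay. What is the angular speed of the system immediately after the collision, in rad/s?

|ω_f| ≈ 0.855 rad/s

About the pivot the impulsive forces during the collision are internal, so angular momentum about that axis is conserved.
I_p = (1/12)(1.66)(2.04)² = 0.5757 kg·m². Taking the sense of the lump of clay's angular momentum as positive, L_{lump} = m v R = (0.193)(2.12)(2.04/2) = 0.4173 kg·m²/s.
L_i = +I_p ω_p + m v R = +(0.5757)(0.428) + 0.4173 = 0.6637 kg·m²/s.
After sticking, I_f = I_p + m R² = 0.5757 + (0.193)(2.04/2)² = 0.7765 kg·m².
ω_f = L_i / I_f = 0.6637 / 0.7765 = 0.8548 rad/s.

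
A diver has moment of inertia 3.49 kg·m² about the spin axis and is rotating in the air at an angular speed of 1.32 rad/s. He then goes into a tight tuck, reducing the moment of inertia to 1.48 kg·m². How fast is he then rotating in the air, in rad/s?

ω₂ ≈ 3.11 rad/s

With no external torque about the axis, L is conserved: I₁ω₁ = I₂ω₂.
ω₂ = I₁ω₁ / I₂ = (3.490)(1.32 rad/s) / (1.480) = 3.113 rad/s.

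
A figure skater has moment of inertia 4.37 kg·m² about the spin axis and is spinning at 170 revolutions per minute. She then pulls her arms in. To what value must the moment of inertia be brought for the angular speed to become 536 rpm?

I₂ ≈ 1.39 kg·m²

Angular momentum about the spin axis is conserved since the torque about it is zero.
I₂ = I₁ω₁ / ω₂ = (4.37)(170) / (536) = 1.386 kg·m².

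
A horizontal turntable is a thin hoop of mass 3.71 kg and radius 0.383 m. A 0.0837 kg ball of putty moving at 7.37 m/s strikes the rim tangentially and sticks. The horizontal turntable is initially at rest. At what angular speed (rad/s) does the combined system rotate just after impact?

The axle reaction passes through the axle and exerts no torque about it; angular momentum about the axle is conserved through the impact.
I_p = (3.71)(0.383)² = 0.5442 kg·m². Taking the sense of the ball of putty's angular momentum as positive, L_{ball} = m v R = (0.0837)(7.37)(0.383) = 0.2363 kg·m²/s.
L_i = 0 + 0.2363 = 0.2363 kg·m²/s.
After sticking, I_f = I_p + m R² = 0.5442 + (0.0837)(0.383)² = 0.5565 kg·m².
ω_f = L_i / I_f = 0.2363 / 0.5565 = 0.4246 rad/s.

|ω_f| ≈ 0.425 rad/s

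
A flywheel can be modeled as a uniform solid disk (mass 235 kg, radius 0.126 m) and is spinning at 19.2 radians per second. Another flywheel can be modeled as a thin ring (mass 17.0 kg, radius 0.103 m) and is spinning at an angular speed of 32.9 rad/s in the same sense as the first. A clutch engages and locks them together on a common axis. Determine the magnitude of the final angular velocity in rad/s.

|ω_f| ≈ 20.4 rad/s

No external torque acts about the common axis, so total angular momentum is conserved.
Moments of inertia: I_A = ½(235)(0.126)² = 1.865 kg·m²; I_B = (17.0)(0.103)² = 0.1804 kg·m².
Taking A's sense as positive: L = (1.865)(19.2) + (0.1804)(32.9) = 41.75 kg·m²·rad/s.
Combined I = 1.865 + 0.1804 = 2.046 kg·m².
ω_f = L / I = 41.75 / 2.046 = 20.41 rad/s.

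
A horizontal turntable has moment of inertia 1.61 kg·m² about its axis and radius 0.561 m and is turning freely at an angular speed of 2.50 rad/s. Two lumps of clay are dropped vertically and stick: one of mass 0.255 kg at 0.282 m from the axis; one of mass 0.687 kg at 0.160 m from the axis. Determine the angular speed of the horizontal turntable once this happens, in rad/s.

ω_f ≈ 2.44 rad/s

No external torque acts about the axis; L_before = L_after.
Added inertia Σmr² = (0.255)(0.282)² + (0.687)(0.160)² = 0.03787 kg·m²; I_f = 1.610 + 0.03787 = 1.648 kg·m².
ω_f = I_p ω_i / I_f = (1.610)(2.50) / 1.648 = 2.443 rad/s.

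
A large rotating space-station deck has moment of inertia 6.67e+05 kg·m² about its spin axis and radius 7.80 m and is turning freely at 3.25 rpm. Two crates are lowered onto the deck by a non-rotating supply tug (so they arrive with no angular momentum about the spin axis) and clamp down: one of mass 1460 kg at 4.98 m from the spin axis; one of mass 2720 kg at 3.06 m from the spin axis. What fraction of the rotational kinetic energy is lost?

fraction ≈ 0.0846

The added mass arrives with no angular momentum about the spin axis, and any external torque about the spin axis is negligible, so the system's angular momentum is conserved.
Added inertia Σmr² = (1460)(4.98)² + (2720)(3.06)² = 61680 kg·m²; I_f = 6.670e+05 + 61680 = 7.287e+05 kg·m².
ω_f = I_p ω_i / I_f = (6.670e+05)(3.25) / 7.287e+05 = 2.975 rpm.
KE_i = ½(6.670e+05)(0.3403 rad/s)² = 38630 J; KE_f = ½(7.287e+05)(0.3115)² = 35360 J.
Fraction lost = 0.08464.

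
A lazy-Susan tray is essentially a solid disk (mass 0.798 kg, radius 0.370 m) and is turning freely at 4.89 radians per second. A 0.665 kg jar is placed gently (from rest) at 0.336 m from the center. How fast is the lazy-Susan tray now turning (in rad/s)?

The added mass arrives with no angular momentum about the center, and any external torque about the center is negligible, so the system's angular momentum is conserved.
I_p = ½(0.798)(0.370)² = 0.05462 kg·m².
Added inertia Σmr² = (0.665)(0.336)² = 0.07508 kg·m²; I_f = 0.05462 + 0.07508 = 0.1297 kg·m².
ω_f = I_p ω_i / I_f = (0.05462)(4.89) / 0.1297 = 2.059 rad/s.

ω_f ≈ 2.06 rad/s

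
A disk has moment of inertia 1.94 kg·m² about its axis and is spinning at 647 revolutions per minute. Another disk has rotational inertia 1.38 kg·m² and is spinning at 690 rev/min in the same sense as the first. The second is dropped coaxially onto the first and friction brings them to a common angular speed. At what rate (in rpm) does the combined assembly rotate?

The coupling torques are internal; angular momentum about the shared axis is conserved.
Taking A's sense as positive: L = (1.940)(647) + (1.380)(690) = 2207 kg·m²·rpm.
Combined I = 1.940 + 1.380 = 3.320 kg·m².
ω_f = L / I = 2207 / 3.320 = 664.9 rpm.

|ω_f| ≈ 665 rpm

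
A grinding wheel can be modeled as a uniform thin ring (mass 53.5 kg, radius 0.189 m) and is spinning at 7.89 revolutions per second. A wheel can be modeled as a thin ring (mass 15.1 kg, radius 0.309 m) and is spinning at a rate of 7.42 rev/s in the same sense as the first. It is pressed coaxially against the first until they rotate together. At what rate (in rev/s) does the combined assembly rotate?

|ω_f| ≈ 7.69 rev/s

The coupling torques are internal; angular momentum about the shared axis is conserved.
Moments of inertia: I_A = (53.5)(0.189)² = 1.911 kg·m²; I_B = (15.1)(0.309)² = 1.442 kg·m².
Taking A's sense as positive: L = (1.911)(7.89) + (1.442)(7.42) = 25.78 kg·m²·rev/s.
Combined I = 1.911 + 1.442 = 3.353 kg·m².
ω_f = L / I = 25.78 / 3.353 = 7.688 rev/s.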